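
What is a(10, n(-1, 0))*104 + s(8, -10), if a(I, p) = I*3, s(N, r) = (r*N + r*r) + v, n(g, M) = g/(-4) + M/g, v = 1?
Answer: 3141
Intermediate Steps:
n(g, M) = -g/4 + M/g (n(g, M) = g*(-¼) + M/g = -g/4 + M/g)
s(N, r) = 1 + r² + N*r (s(N, r) = (r*N + r*r) + 1 = (N*r + r²) + 1 = (r² + N*r) + 1 = 1 + r² + N*r)
a(I, p) = 3*I
a(10, n(-1, 0))*104 + s(8, -10) = (3*10)*104 + (1 + (-10)² + 8*(-10)) = 30*104 + (1 + 100 - 80) = 3120 + 21 = 3141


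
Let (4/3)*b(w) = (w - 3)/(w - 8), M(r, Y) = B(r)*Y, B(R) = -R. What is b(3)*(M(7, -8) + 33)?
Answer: 0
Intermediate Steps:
M(r, Y) = -Y*r (M(r, Y) = (-r)*Y = -Y*r)
b(w) = 3*(-3 + w)/(4*(-8 + w)) (b(w) = 3*((w - 3)/(w - 8))/4 = 3*((-3 + w)/(-8 + w))/4 = 3*(-3 + w)/(4*(-8 + w)))
b(3)*(M(7, -8) + 33) = (3*(-3 + 3)/(4*(-8 + 3)))*(-1*(-8)*7 + 33) = ((¾)*0/(-5))*(56 + 33) = ((¾)*(-⅕)*0)*89 = 0*89 = 0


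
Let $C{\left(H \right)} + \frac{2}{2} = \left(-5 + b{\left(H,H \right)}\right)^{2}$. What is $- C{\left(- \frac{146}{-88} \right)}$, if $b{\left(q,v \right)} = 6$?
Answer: $0$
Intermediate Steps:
$C{\left(H \right)} = 0$ ($C{\left(H \right)} = -1 + \left(-5 + 6\right)^{2} = -1 + 1^{2} = -1 + 1 = 0$)
$- C{\left(- \frac{146}{-88} \right)} = \left(-1\right) 0 = 0$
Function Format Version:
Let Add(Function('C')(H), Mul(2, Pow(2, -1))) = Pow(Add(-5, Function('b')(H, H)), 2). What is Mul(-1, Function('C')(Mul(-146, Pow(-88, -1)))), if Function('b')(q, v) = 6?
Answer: 0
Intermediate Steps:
Function('C')(H) = 0 (Function('C')(H) = Add(-1, Pow(Add(-5, 6), 2)) = Add(-1, Pow(1, 2)) = Add(-1, 1) = 0)
Mul(-1, Function('C')(Mul(-146, Pow(-88, -1)))) = Mul(-1, 0) = 0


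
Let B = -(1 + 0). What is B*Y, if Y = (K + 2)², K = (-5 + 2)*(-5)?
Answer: -289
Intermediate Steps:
K = 15 (K = -3*(-5) = 15)
Y = 289 (Y = (15 + 2)² = 17² = 289)
B = -1 (B = -1*1 = -1)
B*Y = -1*289 = -289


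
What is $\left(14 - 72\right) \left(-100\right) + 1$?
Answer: $5801$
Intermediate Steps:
$\left(14 - 72\right) \left(-100\right) + 1 = \left(-58\right) \left(-100\right) + 1 = 5800 + 1 = 5801$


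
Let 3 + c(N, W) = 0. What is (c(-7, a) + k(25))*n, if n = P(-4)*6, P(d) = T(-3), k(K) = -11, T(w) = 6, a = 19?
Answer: -504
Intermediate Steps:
c(N, W) = -3 (c(N, W) = -3 + 0 = -3)
P(d) = 6
n = 36 (n = 6*6 = 36)
(c(-7, a) + k(25))*n = (-3 - 11)*36 = -14*36 = -504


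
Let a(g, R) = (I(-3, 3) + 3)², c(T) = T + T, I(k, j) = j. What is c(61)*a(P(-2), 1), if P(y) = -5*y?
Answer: 4392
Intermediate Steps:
c(T) = 2*T
a(g, R) = 36 (a(g, R) = (3 + 3)² = 6² = 36)
c(61)*a(P(-2), 1) = (2*61)*36 = 122*36 = 4392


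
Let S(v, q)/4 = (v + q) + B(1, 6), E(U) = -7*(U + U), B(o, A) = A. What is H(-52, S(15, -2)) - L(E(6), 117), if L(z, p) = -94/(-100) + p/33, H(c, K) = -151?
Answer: -85517/550 ≈ -155.49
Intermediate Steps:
E(U) = -14*U
S(v, q) = 24 + 4*q + 4*v (S(v, q) = 4*((v + q) + 6) = 4*((q + v) + 6) = 4*(6 + q + v) = 24 + 4*q + 4*v)
L(z, p) = 47/50 + p/33 (L(z, p) = -94*(-1/100) + p*(1/33) = 47/50 + p/33)
H(-52, S(15, -2)) - L(E(6), 117) = -151 - (47/50 + (1/33)*117) = -151 - (47/50 + 39/11) = -151 - 1*2467/550 = -151 - 2467/550 = -85517/550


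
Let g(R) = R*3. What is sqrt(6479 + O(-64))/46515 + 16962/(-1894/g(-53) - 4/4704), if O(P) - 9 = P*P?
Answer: 352402512/247465 + 2*sqrt(6)/2215 ≈ 1424.1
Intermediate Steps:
O(P) = 9 + P**2 (O(P) = 9 + P*P = 9 + P**2)
g(R) = 3*R
sqrt(6479 + O(-64))/46515 + 16962/(-1894/g(-53) - 4/4704) = sqrt(6479 + (9 + (-64)**2))/46515 + 16962/(-1894/(3*(-53)) - 4/4704) = sqrt(6479 + (9 + 4096))*(1/46515) + 16962/(-1894/(-159) - 4*1/4704) = sqrt(6479 + 4105)*(1/46515) + 16962/(-1894*(-1/159) - 1/1176) = sqrt(10584)*(1/46515) + 16962/(1894/159 - 1/1176) = (42*sqrt(6))*(1/46515) + 16962/(247465/20776) = 2*sqrt(6)/2215 + 16962*(20776/247465) = 2*sqrt(6)/2215 + 352402512/247465 = 352402512/247465 + 2*sqrt(6)/2215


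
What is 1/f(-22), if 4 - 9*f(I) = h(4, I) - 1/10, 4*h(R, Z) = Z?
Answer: 15/16 ≈ 0.93750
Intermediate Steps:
h(R, Z) = Z/4
f(I) = 41/90 - I/36 (f(I) = 4/9 - (I/4 - 1/10)/9 = 4/9 - (-1/10 + I/4)/9 = 4/9 + (1/90 - I/36) = 41/90 - I/36)
1/f(-22) = 1/(41/90 - 1/36*(-22)) = 1/(41/90 + 11/18) = 1/(16/15) = 15/16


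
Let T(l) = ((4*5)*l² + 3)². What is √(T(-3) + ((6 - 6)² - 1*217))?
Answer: 2*√8318 ≈ 182.41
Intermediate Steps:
T(l) = (3 + 20*l²)² (T(l) = (20*l² + 3)² = (3 + 20*l²)²)
√(T(-3) + ((6 - 6)² - 1*217)) = √((3 + 20*(-3)²)² + ((6 - 6)² - 1*217)) = √((3 + 20*9)² + (0² - 217)) = √((3 + 180)² + (0 - 217)) = √(183² - 217) = √(33489 - 217) = √33272 = 2*√8318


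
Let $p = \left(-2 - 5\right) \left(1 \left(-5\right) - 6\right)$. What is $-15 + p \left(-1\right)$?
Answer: $-92$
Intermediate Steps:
$p = 77$ ($p = - 7 \left(-5 - 6\right) = \left(-7\right) \left(-11\right) = 77$)
$-15 + p \left(-1\right) = -15 + 77 \left(-1\right) = -15 - 77 = -92$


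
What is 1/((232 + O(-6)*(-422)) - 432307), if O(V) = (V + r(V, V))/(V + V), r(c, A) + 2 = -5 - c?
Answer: -6/2593927 ≈ -2.3131e-6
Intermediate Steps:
r(c, A) = -7 - c (r(c, A) = -2 + (-5 - c) = -7 - c)
O(V) = -7/(2*V) (O(V) = (V + (-7 - V))/(V + V) = -7*1/(2*V) = -7/(2*V))
1/((232 + O(-6)*(-422)) - 432307) = 1/((232 - 7/2/(-6)*(-422)) - 432307) = 1/((232 - 7/2*(-⅙)*(-422)) - 432307) = 1/((232 + (7/12)*(-422)) - 432307) = 1/((232 - 1477/6) - 432307) = 1/(-85/6 - 432307) = 1/(-2593927/6) = -6/2593927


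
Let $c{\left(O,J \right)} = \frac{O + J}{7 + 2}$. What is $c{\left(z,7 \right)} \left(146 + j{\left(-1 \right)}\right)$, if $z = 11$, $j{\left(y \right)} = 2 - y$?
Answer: $298$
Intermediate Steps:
$c{\left(O,J \right)} = \frac{J}{9} + \frac{O}{9}$ ($c{\left(O,J \right)} = \frac{J + O}{9} = \left(J + O\right) \frac{1}{9} = \frac{J}{9} + \frac{O}{9}$)
$c{\left(z,7 \right)} \left(146 + j{\left(-1 \right)}\right) = \left(\frac{1}{9} \cdot 7 + \frac{1}{9} \cdot 11\right) \left(146 + \left(2 - -1\right)\right) = \left(\frac{7}{9} + \frac{11}{9}\right) \left(146 + \left(2 + 1\right)\right) = 2 \left(146 + 3\right) = 2 \cdot 149 = 298$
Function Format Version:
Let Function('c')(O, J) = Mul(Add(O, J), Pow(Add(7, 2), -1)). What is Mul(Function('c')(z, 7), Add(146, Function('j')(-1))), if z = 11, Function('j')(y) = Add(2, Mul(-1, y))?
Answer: 298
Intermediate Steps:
Function('c')(O, J) = Add(Mul(Rational(1, 9), J), Mul(Rational(1, 9), O)) (Function('c')(O, J) = Mul(Add(J, O), Pow(9, -1)) = Mul(Add(J, O), Rational(1, 9)) = Add(Mul(Rational(1, 9), J), Mul(Rational(1, 9), O)))
Mul(Function('c')(z, 7), Add(146, Function('j')(-1))) = Mul(Add(Mul(Rational(1, 9), 7), Mul(Rational(1, 9), 11)), Add(146, Add(2, Mul(-1, -1)))) = Mul(Add(Rational(7, 9), Rational(11, 9)), Add(146, Add(2, 1))) = Mul(2, Add(146, 3)) = Mul(2, 149) = 298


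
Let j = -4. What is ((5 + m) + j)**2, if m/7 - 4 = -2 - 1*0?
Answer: 225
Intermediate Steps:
m = 14 (m = 28 + 7*(-2 - 1*0) = 28 + 7*(-2 + 0) = 28 + 7*(-2) = 28 - 14 = 14)
((5 + m) + j)**2 = ((5 + 14) - 4)**2 = (19 - 4)**2 = 15**2 = 225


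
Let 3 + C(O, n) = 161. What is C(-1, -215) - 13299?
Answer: -13141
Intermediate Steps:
C(O, n) = 158 (C(O, n) = -3 + 161 = 158)
C(-1, -215) - 13299 = 158 - 13299 = -13141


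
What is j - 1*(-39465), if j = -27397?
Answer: 12068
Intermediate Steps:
j - 1*(-39465) = -27397 - 1*(-39465) = -27397 + 39465 = 12068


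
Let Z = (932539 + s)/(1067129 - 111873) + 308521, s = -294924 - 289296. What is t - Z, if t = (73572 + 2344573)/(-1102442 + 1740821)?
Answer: -188138760187189285/609815370024 ≈ -3.0852e+5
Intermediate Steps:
s = -584220
Z = 294716884695/955256 (Z = (932539 - 584220)/(1067129 - 111873) + 308521 = 348319/955256 + 308521 = 294716884695/955256 ≈ 3.0852e+5)
t = 2418145/638379 ≈ 3.7879
t - Z = 2418145/638379 - 1*294716884695/955256 = 2418145/638379 - 294716884695/955256 = -188138760187189285/609815370024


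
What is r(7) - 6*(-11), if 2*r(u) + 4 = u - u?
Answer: 64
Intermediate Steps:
r(u) = -2 (r(u) = -2 + (u - u)/2 = -2 + (1/2)*0 = -2 + 0 = -2)
r(7) - 6*(-11) = -2 - 6*(-11) = -2 + 66 = 64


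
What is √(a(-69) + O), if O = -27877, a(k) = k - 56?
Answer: I*√28002 ≈ 167.34*I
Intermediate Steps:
a(k) = -56 + k
√(a(-69) + O) = √((-56 - 69) - 27877) = √(-125 - 27877) = √(-28002) = I*√28002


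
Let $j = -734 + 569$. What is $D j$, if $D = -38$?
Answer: $6270$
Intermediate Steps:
$j = -165$
$D j = \left(-38\right) \left(-165\right) = 6270$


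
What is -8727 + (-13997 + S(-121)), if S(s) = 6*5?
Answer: -22694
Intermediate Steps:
S(s) = 30
-8727 + (-13997 + S(-121)) = -8727 + (-13997 + 30) = -8727 - 13967 = -22694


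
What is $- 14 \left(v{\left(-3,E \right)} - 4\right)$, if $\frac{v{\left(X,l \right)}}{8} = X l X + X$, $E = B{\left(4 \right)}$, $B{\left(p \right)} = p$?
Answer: $-3640$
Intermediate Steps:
$E = 4$
$v{\left(X,l \right)} = 8 X + 8 l X^{2}$ ($v{\left(X,l \right)} = 8 \left(X l X + X\right) = 8 \left(l X^{2} + X\right) = 8 \left(X + l X^{2}\right) = 8 X + 8 l X^{2}$)
$- 14 \left(v{\left(-3,E \right)} - 4\right) = - 14 \left(8 \left(-3\right) \left(1 - 12\right) - 4\right) = - 14 \left(8 \left(-3\right) \left(-11\right) - 4\right) = - 14 \left(264 - 4\right) = \left(-14\right) 260 = -3640$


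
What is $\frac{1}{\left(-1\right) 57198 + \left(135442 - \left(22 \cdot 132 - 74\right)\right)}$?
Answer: $\frac{1}{75414} \approx 1.326 \cdot 10^{-5}$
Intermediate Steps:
$\frac{1}{\left(-1\right) 57198 + \left(135442 - \left(22 \cdot 132 - 74\right)\right)} = \frac{1}{-57198 + \left(135442 - \left(2904 - 74\right)\right)} = \frac{1}{-57198 + \left(135442 - 2830\right)} = \frac{1}{-57198 + 132612} = \frac{1}{75414}$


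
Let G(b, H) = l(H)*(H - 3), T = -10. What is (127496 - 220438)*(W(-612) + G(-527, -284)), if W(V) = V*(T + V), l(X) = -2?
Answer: -35433022196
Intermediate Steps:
W(V) = V*(-10 + V)
G(b, H) = 6 - 2*H (G(b, H) = -2*(H - 3) = -2*(-3 + H) = 6 - 2*H)
(127496 - 220438)*(W(-612) + G(-527, -284)) = (127496 - 220438)*(-612*(-10 - 612) + (6 - 2*(-284))) = -92942*(-612*(-622) + (6 + 568)) = -92942*(380664 + 574) = -92942*381238 = -35433022196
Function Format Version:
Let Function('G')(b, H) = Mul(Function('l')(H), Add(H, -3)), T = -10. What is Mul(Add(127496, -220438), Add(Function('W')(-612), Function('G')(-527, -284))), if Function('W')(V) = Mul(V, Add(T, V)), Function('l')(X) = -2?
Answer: -35433022196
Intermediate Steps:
Function('W')(V) = Mul(V, Add(-10, V))
Function('G')(b, H) = Add(6, Mul(-2, H)) (Function('G')(b, H) = Mul(-2, Add(H, -3)) = Mul(-2, Add(-3, H)) = Add(6, Mul(-2, H)))
Mul(Add(127496, -220438), Add(Function('W')(-612), Function('G')(-527, -284))) = Mul(Add(127496, -220438), Add(Mul(-612, Add(-10, -612)), Add(6, Mul(-2, -284)))) = Mul(-92942, Add(Mul(-612, -622), Add(6, 568))) = Mul(-92942, Add(380664, 574)) = Mul(-92942, 381238) = -35433022196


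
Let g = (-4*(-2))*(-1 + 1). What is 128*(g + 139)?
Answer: 17792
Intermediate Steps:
g = 0 (g = 8*0 = 0)
128*(g + 139) = 128*(0 + 139) = 128*139 = 17792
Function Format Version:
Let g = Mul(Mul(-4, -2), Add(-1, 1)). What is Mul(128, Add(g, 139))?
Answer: 17792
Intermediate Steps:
g = 0 (g = Mul(8, 0) = 0)
Mul(128, Add(g, 139)) = Mul(128, Add(0, 139)) = Mul(128, 139) = 17792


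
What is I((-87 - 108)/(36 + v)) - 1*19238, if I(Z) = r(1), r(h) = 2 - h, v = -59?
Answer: -19237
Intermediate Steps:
I(Z) = 1 (I(Z) = 2 - 1*1 = 2 - 1 = 1)
I((-87 - 108)/(36 + v)) - 1*19238 = 1 - 1*19238 = 1 - 19238 = -19237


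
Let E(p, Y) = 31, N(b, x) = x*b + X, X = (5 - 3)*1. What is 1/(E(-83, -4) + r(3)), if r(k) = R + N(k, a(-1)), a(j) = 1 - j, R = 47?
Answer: 1/86 ≈ 0.011628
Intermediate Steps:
X = 2 (X = 2*1 = 2)
N(b, x) = 2 + b*x (N(b, x) = x*b + 2 = b*x + 2 = 2 + b*x)
r(k) = 49 + 2*k (r(k) = 47 + (2 + k*(1 - 1*(-1))) = 47 + (2 + k*(1 + 1)) = 47 + (2 + k*2) = 47 + (2 + 2*k) = 49 + 2*k)
1/(E(-83, -4) + r(3)) = 1/(31 + (49 + 2*3)) = 1/(31 + (49 + 6)) = 1/(31 + 55) = 1/86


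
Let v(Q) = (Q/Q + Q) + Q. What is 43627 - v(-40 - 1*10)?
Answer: 43726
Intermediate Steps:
v(Q) = 1 + 2*Q (v(Q) = (1 + Q) + Q = 1 + 2*Q)
43627 - v(-40 - 1*10) = 43627 - (1 + 2*(-40 - 1*10)) = 43627 - (1 + 2*(-40 - 10)) = 43627 - (1 + 2*(-50)) = 43627 - (1 - 100) = 43627 - 1*(-99) = 43627 + 99 = 43726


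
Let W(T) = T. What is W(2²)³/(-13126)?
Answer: -32/6563 ≈ -0.0048758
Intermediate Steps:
W(2²)³/(-13126) = (2²)³/(-13126) = 4³*(-1/13126) = 64*(-1/13126) = -32/6563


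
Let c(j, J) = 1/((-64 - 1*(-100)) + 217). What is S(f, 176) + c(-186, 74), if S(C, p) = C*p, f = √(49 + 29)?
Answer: 1/253 + 176*√78 ≈ 1554.4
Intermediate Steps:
c(j, J) = 1/253 (c(j, J) = 1/((-64 + 100) + 217) = 1/(36 + 217) = 1/253)
f = √78 ≈ 8.8318
S(f, 176) + c(-186, 74) = √78*176 + 1/253 = 176*√78 + 1/253 = 1/253 + 176*√78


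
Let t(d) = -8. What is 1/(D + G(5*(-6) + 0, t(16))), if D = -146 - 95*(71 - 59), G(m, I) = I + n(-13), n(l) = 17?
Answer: -1/1277 ≈ -0.00078308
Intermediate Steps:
G(m, I) = 17 + I (G(m, I) = I + 17 = 17 + I)
D = -1286 (D = -146 - 95*12 = -146 - 1140 = -1286)
1/(D + G(5*(-6) + 0, t(16))) = 1/(-1286 + (17 - 8)) = 1/(-1286 + 9) = 1/(-1277) = -1/1277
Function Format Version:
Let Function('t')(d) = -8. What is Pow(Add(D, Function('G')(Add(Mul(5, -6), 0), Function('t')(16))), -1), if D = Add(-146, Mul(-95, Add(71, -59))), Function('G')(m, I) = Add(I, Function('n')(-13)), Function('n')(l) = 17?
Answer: Rational(-1, 1277) ≈ -0.00078308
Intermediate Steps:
Function('G')(m, I) = Add(17, I) (Function('G')(m, I) = Add(I, 17) = Add(17, I))
D = -1286 (D = Add(-146, Mul(-95, 12)) = Add(-146, -1140) = -1286)
Pow(Add(D, Function('G')(Add(Mul(5, -6), 0), Function('t')(16))), -1) = Pow(Add(-1286, Add(17, -8)), -1) = Pow(Add(-1286, 9), -1) = Pow(-1277, -1) = Rational(-1, 1277)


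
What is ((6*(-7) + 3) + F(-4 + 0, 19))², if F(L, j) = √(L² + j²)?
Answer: (39 - √377)² ≈ 383.51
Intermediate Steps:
((6*(-7) + 3) + F(-4 + 0, 19))² = ((6*(-7) + 3) + √((-4 + 0)² + 19²))² = ((-42 + 3) + √((-4)² + 361))² = (-39 + √(16 + 361))² = (-39 + √377)²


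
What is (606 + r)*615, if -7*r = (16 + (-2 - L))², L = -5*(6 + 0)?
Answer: 1418190/7 ≈ 2.0260e+5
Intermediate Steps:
L = -30 (L = -5*6 = -30)
r = -1936/7 (r = -(16 + (-2 - 1*(-30)))²/7 = -(16 + (-2 + 30))²/7 = -(16 + 28)²/7 = -⅐*44² = -⅐*1936 = -1936/7 ≈ -276.57)
(606 + r)*615 = (606 - 1936/7)*615 = (2306/7)*615 = 1418190/7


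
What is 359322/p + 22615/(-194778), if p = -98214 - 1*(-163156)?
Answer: 34259678593/6324636438 ≈ 5.4169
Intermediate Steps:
p = 64942 (p = -98214 + 163156 = 64942)
359322/p + 22615/(-194778) = 359322/64942 + 22615/(-194778) = 359322*(1/64942) + 22615*(-1/194778) = 179661/32471 - 22615/194778 = 34259678593/6324636438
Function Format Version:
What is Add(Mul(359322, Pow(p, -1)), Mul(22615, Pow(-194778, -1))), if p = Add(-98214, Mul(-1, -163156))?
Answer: Rational(34259678593, 6324636438) ≈ 5.4169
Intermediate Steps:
p = 64942 (p = Add(-98214, 163156) = 64942)
Add(Mul(359322, Pow(p, -1)), Mul(22615, Pow(-194778, -1))) = Add(Mul(359322, Pow(64942, -1)), Mul(22615, Pow(-194778, -1))) = Add(Mul(359322, Rational(1, 64942)), Mul(22615, Rational(-1, 194778))) = Add(Rational(179661, 32471), Rational(-22615, 194778)) = Rational(34259678593, 6324636438)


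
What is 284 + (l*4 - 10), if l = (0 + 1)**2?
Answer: 278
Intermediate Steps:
l = 1 (l = 1**2 = 1)
284 + (l*4 - 10) = 284 + (1*4 - 10) = 284 + (4 - 10) = 284 - 6 = 278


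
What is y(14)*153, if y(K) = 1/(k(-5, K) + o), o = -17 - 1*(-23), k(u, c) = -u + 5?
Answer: 153/16 ≈ 9.5625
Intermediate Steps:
k(u, c) = 5 - u
o = 6 (o = -17 + 23 = 6)
y(K) = 1/16 (y(K) = 1/((5 - 1*(-5)) + 6) = 1/((5 + 5) + 6) = 1/(10 + 6) = 1/16)
y(14)*153 = (1/16)*153 = 153/16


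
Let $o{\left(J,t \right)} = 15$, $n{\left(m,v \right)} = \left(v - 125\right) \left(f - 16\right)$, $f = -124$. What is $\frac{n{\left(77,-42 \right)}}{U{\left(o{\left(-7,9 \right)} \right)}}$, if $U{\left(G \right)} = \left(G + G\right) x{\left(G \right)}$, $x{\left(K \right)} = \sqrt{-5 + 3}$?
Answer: $- \frac{1169 i \sqrt{2}}{3} \approx - 551.07 i$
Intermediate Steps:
$x{\left(K \right)} = i \sqrt{2}$ ($x{\left(K \right)} = \sqrt{-2} = i \sqrt{2}$)
$n{\left(m,v \right)} = 17500 - 140 v$ ($n{\left(m,v \right)} = \left(v - 125\right) \left(-124 - 16\right) = \left(-125 + v\right) \left(-140\right) = 17500 - 140 v$)
$U{\left(G \right)} = 2 i G \sqrt{2}$ ($U{\left(G \right)} = \left(G + G\right) i \sqrt{2} = 2 G i \sqrt{2} = 2 i G \sqrt{2}$)
$\frac{n{\left(77,-42 \right)}}{U{\left(o{\left(-7,9 \right)} \right)}} = \frac{17500 - -5880}{2 i 15 \sqrt{2}} = \frac{17500 + 5880}{30 i \sqrt{2}} = 23380 \left(- \frac{i \sqrt{2}}{60}\right) = - \frac{1169 i \sqrt{2}}{3}$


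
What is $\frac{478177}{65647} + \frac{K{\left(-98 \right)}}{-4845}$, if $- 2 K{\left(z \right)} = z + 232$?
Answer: $\frac{2321165914}{318059715} \approx 7.2979$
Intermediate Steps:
$K{\left(z \right)} = -116 - \frac{z}{2}$ ($K{\left(z \right)} = - \frac{z + 232}{2} = - \frac{232 + z}{2} = -116 - \frac{z}{2}$)
$\frac{478177}{65647} + \frac{K{\left(-98 \right)}}{-4845} = \frac{478177}{65647} + \frac{-116 - -49}{-4845} = 478177 \cdot \frac{1}{65647} + \left(-116 + 49\right) \left(- \frac{1}{4845}\right) = \frac{478177}{65647} - - \frac{67}{4845} = \frac{478177}{65647} + \frac{67}{4845} = \frac{2321165914}{318059715}$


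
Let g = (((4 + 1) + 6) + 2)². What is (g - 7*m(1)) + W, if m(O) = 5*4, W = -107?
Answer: -78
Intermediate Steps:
m(O) = 20
g = 169 (g = ((5 + 6) + 2)² = (11 + 2)² = 13² = 169)
(g - 7*m(1)) + W = (169 - 7*20) - 107 = (169 - 140) - 107 = 29 - 107 = -78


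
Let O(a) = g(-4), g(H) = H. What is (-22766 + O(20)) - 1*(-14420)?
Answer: -8350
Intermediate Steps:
O(a) = -4
(-22766 + O(20)) - 1*(-14420) = (-22766 - 4) - 1*(-14420) = -22770 + 14420 = -8350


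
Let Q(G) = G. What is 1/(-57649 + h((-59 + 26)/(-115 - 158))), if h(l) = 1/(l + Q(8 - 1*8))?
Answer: -11/634048 ≈ -1.7349e-5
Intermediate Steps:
h(l) = 1/l (h(l) = 1/(l + (8 - 1*8)) = 1/(l + (8 - 8)) = 1/(l + 0) = 1/l)
1/(-57649 + h((-59 + 26)/(-115 - 158))) = 1/(-57649 + 1/((-59 + 26)/(-115 - 158))) = 1/(-57649 + 1/(-33/(-273))) = 1/(-57649 + 1/(-33*(-1/273))) = 1/(-57649 + 1/(11/91)) = 1/(-57649 + 91/11) = 1/(-634048/11) = -11/634048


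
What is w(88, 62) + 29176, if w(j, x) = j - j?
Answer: 29176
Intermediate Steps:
w(j, x) = 0
w(88, 62) + 29176 = 0 + 29176 = 29176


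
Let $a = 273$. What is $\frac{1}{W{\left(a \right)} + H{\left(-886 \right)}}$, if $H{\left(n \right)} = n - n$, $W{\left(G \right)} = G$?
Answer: $\frac{1}{273} \approx 0.003663$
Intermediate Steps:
$H{\left(n \right)} = 0$
$\frac{1}{W{\left(a \right)} + H{\left(-886 \right)}} = \frac{1}{273 + 0} = \frac{1}{273}$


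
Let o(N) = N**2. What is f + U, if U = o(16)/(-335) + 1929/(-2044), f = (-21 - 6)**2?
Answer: 498005981/684740 ≈ 727.29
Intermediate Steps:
f = 729 (f = (-27)**2 = 729)
U = -1169479/684740 (U = 16**2/(-335) + 1929/(-2044) = 256*(-1/335) + 1929*(-1/2044) = -256/335 - 1929/2044 = -1169479/684740 ≈ -1.7079)
f + U = 729 - 1169479/684740 = 498005981/684740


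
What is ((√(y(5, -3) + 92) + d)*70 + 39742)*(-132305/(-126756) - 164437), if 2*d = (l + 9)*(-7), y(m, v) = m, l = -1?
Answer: -43749969296633/7042 - 104216220335*√97/9054 ≈ -6.3261e+9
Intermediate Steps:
d = -28 (d = ((-1 + 9)*(-7))/2 = (8*(-7))/2 = (½)*(-56) = -28)
((√(y(5, -3) + 92) + d)*70 + 39742)*(-132305/(-126756) - 164437) = ((√(5 + 92) - 28)*70 + 39742)*(-132305/(-126756) - 164437) = ((√97 - 28)*70 + 39742)*(-132305*(-1/126756) - 164437) = ((-28 + √97)*70 + 39742)*(132305/126756 - 164437) = ((-1960 + 70*√97) + 39742)*(-20843244067/126756) = (37782 + 70*√97)*(-20843244067/126756) = -43749969296633/7042 - 104216220335*√97/9054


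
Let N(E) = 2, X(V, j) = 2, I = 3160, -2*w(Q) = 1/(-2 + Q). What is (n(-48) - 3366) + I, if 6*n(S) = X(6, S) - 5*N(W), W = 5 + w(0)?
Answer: -622/3 ≈ -207.33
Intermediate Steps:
w(Q) = -1/(2*(-2 + Q))
W = 21/4 (W = 5 - 1/(-4 + 2*0) = 5 - 1/(-4 + 0) = 5 - 1/(-4) = 5 - 1*(-¼) = 5 + ¼ = 21/4 ≈ 5.2500)
n(S) = -4/3 (n(S) = (2 - 5*2)/6 = (2 - 10)/6 = (⅙)*(-8) = -4/3)
(n(-48) - 3366) + I = (-4/3 - 3366) + 3160 = -10102/3 + 3160 = -622/3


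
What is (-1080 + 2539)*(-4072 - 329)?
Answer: -6421059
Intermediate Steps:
(-1080 + 2539)*(-4072 - 329) = 1459*(-4401) = -6421059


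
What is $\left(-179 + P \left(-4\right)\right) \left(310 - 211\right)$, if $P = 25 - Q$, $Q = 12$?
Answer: $-22869$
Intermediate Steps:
$P = 13$ ($P = 25 - 12 = 13$)
$\left(-179 + P \left(-4\right)\right) \left(310 - 211\right) = \left(-179 + 13 \left(-4\right)\right) \left(310 - 211\right) = \left(-179 - 52\right) 99 = \left(-231\right) 99 = -22869$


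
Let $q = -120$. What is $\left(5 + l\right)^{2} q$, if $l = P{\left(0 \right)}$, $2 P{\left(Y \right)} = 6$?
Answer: $-7680$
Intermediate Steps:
$P{\left(Y \right)} = 3$ ($P{\left(Y \right)} = \frac{1}{2} \cdot 6 = 3$)
$l = 3$
$\left(5 + l\right)^{2} q = \left(5 + 3\right)^{2} \left(-120\right) = 8^{2} \left(-120\right) = 64 \left(-120\right) = -7680$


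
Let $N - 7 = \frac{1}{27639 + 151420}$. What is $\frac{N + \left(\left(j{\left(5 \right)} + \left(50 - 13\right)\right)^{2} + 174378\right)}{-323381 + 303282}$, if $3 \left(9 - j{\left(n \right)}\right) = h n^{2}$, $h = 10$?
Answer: $- \frac{283272949540}{32390161569} \approx -8.7457$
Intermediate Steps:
$N = \frac{1253414}{179059}$ ($N = 7 + \frac{1}{27639 + 151420} = 7 + \frac{1}{179059} = \frac{1253414}{179059} \approx 7.0$)
$j{\left(n \right)} = 9 - \frac{10 n^{2}}{3}$
$\frac{N + \left(\left(j{\left(5 \right)} + \left(50 - 13\right)\right)^{2} + 174378\right)}{-323381 + 303282} = \frac{\frac{1253414}{179059} + \left(\left(\left(9 - \frac{10 \cdot 5^{2}}{3}\right) + \left(50 - 13\right)\right)^{2} + 174378\right)}{-323381 + 303282} = \frac{\frac{1253414}{179059} + \left(\left(\left(9 - \frac{250}{3}\right) + 37\right)^{2} + 174378\right)}{-20099} = \left(\frac{1253414}{179059} + \left(\left(\left(9 - \frac{250}{3}\right) + 37\right)^{2} + 174378\right)\right) \left(- \frac{1}{20099}\right) = \left(\frac{1253414}{179059} + \left(\left(- \frac{223}{3} + 37\right)^{2} + 174378\right)\right) \left(- \frac{1}{20099}\right) = \left(\frac{1253414}{179059} + \left(\left(- \frac{112}{3}\right)^{2} + 174378\right)\right) \left(- \frac{1}{20099}\right) = \left(\frac{1253414}{179059} + \left(\frac{12544}{9} + 174378\right)\right) \left(- \frac{1}{20099}\right) = \left(\frac{1253414}{179059} + \frac{1581946}{9}\right) \left(- \frac{1}{20099}\right) = \frac{283272949540}{1611531} \left(- \frac{1}{20099}\right) = - \frac{283272949540}{32390161569}$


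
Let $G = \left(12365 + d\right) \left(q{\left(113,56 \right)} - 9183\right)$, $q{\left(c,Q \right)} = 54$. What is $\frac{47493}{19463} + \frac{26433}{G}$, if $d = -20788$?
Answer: $\frac{1217473547670}{498859831507} \approx 2.4405$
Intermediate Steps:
$G = 76893567$ ($G = \left(12365 - 20788\right) \left(54 - 9183\right) = \left(-8423\right) \left(-9129\right) = 76893567$)
$\frac{47493}{19463} + \frac{26433}{G} = \frac{47493}{19463} + \frac{26433}{76893567} = 47493 \cdot \frac{1}{19463} + 26433 \cdot \frac{1}{76893567} = \frac{47493}{19463} + \frac{8811}{25631189} = \frac{1217473547670}{498859831507}$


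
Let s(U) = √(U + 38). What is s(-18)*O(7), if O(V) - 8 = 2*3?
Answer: 28*√5 ≈ 62.610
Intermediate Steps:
s(U) = √(38 + U)
O(V) = 14 (O(V) = 8 + 2*3 = 8 + 6 = 14)
s(-18)*O(7) = √(38 - 18)*14 = √20*14 = (2*√5)*14 = 28*√5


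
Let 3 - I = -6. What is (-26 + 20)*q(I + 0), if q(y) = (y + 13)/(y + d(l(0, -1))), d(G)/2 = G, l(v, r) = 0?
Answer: -44/3 ≈ -14.667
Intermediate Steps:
I = 9 (I = 3 - 1*(-6) = 3 + 6 = 9)
d(G) = 2*G
q(y) = (13 + y)/y (q(y) = (y + 13)/(y + 2*0) = (13 + y)/(y + 0) = (13 + y)/y)
(-26 + 20)*q(I + 0) = (-26 + 20)*((13 + (9 + 0))/(9 + 0)) = -6*(13 + 9)/9 = -2*22/3 = -6*22/9 = -44/3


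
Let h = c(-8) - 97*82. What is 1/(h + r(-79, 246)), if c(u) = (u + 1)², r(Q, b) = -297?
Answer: -1/8202 ≈ -0.00012192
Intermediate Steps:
c(u) = (1 + u)²
h = -7905 (h = (1 - 8)² - 97*82 = (-7)² - 7954 = 49 - 7954 = -7905)
1/(h + r(-79, 246)) = 1/(-7905 - 297) = 1/(-8202) = -1/8202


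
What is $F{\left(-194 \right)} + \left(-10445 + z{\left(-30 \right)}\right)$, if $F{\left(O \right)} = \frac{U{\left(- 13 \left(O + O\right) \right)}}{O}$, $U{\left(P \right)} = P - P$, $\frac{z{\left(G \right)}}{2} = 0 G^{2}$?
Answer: $-10445$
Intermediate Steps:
$z{\left(G \right)} = 0$ ($z{\left(G \right)} = 2 \cdot 0 G^{2} = 2 \cdot 0 = 0$)
$U{\left(P \right)} = 0$
$F{\left(O \right)} = 0$ ($F{\left(O \right)} = \frac{0}{O} = 0$)
$F{\left(-194 \right)} + \left(-10445 + z{\left(-30 \right)}\right) = 0 + \left(-10445 + 0\right) = 0 - 10445 = -10445$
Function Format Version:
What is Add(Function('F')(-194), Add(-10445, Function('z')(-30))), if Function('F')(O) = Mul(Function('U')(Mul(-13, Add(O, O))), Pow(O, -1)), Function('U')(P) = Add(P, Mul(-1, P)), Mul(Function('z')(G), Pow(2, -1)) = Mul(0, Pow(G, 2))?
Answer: -10445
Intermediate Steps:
Function('z')(G) = 0 (Function('z')(G) = Mul(2, Mul(0, Pow(G, 2))) = Mul(2, 0) = 0)
Function('U')(P) = 0
Function('F')(O) = 0 (Function('F')(O) = Mul(0, Pow(O, -1)) = 0)
Add(Function('F')(-194), Add(-10445, Function('z')(-30))) = Add(0, Add(-10445, 0)) = Add(0, -10445) = -10445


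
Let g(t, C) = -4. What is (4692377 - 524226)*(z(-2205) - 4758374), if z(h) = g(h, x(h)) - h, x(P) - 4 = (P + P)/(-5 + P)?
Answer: -19824447246123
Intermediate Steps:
x(P) = 4 + 2*P/(-5 + P) (x(P) = 4 + (P + P)/(-5 + P) = 4 + (2*P)/(-5 + P) = 4 + 2*P/(-5 + P))
z(h) = -4 - h
(4692377 - 524226)*(z(-2205) - 4758374) = (4692377 - 524226)*((-4 - 1*(-2205)) - 4758374) = 4168151*((-4 + 2205) - 4758374) = 4168151*(2201 - 4758374) = 4168151*(-4756173) = -19824447246123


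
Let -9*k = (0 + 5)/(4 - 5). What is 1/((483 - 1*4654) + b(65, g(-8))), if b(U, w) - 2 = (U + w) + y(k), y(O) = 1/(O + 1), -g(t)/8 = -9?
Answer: -14/56439 ≈ -0.00024806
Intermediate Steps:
g(t) = 72 (g(t) = -8*(-9) = 72)
k = 5/9 (k = -(0 + 5)/(9*(4 - 5)) = -5/(9*(-1)) = -5*(-1)/9 = -1/9*(-5) = 5/9 ≈ 0.55556)
y(O) = 1/(1 + O)
b(U, w) = 37/14 + U + w (b(U, w) = 2 + ((U + w) + 1/(1 + 5/9)) = 2 + ((U + w) + 1/(14/9)) = 2 + ((U + w) + 9/14) = 2 + (9/14 + U + w) = 37/14 + U + w)
1/((483 - 1*4654) + b(65, g(-8))) = 1/((483 - 1*4654) + (37/14 + 65 + 72)) = 1/((483 - 4654) + 1955/14) = 1/(-4171 + 1955/14) = 1/(-56439/14) = -14/56439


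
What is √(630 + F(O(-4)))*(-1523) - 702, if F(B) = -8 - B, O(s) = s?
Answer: -702 - 1523*√626 ≈ -38807.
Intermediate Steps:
√(630 + F(O(-4)))*(-1523) - 702 = √(630 + (-8 - 1*(-4)))*(-1523) - 702 = √(630 + (-8 + 4))*(-1523) - 702 = √(630 - 4)*(-1523) - 702 = √626*(-1523) - 702 = -1523*√626 - 702 = -702 - 1523*√626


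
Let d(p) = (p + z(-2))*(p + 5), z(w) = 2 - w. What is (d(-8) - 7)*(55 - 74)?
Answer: -95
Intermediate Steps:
d(p) = (4 + p)*(5 + p) (d(p) = (p + (2 - 1*(-2)))*(p + 5) = (p + (2 + 2))*(5 + p) = (p + 4)*(5 + p) = (4 + p)*(5 + p))
(d(-8) - 7)*(55 - 74) = ((20 + (-8)² + 9*(-8)) - 7)*(55 - 74) = ((20 + 64 - 72) - 7)*(-19) = (12 - 7)*(-19) = 5*(-19) = -95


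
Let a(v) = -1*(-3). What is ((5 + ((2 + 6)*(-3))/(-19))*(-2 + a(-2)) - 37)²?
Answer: 341056/361 ≈ 944.75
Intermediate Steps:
a(v) = 3
((5 + ((2 + 6)*(-3))/(-19))*(-2 + a(-2)) - 37)² = ((5 + ((2 + 6)*(-3))/(-19))*(-2 + 3) - 37)² = ((5 + (8*(-3))*(-1/19))*1 - 37)² = ((5 - 24*(-1/19))*1 - 37)² = ((5 + 24/19)*1 - 37)² = ((119/19)*1 - 37)² = (119/19 - 37)² = (-584/19)² = 341056/361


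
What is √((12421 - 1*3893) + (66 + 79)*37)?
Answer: √13893 ≈ 117.87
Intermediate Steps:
√((12421 - 1*3893) + (66 + 79)*37) = √((12421 - 3893) + 145*37) = √(8528 + 5365) = √13893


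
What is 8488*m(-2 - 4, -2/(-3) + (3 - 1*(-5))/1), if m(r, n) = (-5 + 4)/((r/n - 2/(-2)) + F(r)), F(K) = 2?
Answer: -55172/15 ≈ -3678.1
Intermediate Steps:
m(r, n) = -1/(3 + r/n) (m(r, n) = (-5 + 4)/((r/n - 2/(-2)) + 2) = -1/((r/n - 2*(-½)) + 2) = -1/((r/n + 1) + 2) = -1/((1 + r/n) + 2) = -1/(3 + r/n))
8488*m(-2 - 4, -2/(-3) + (3 - 1*(-5))/1) = 8488*(-(-2/(-3) + (3 - 1*(-5))/1)/((-2 - 4) + 3*(-2/(-3) + (3 - 1*(-5))/1))) = 8488*(-(-2*(-⅓) + (3 + 5)*1)/(-6 + 3*(-2*(-⅓) + (3 + 5)*1))) = 8488*(-(⅔ + 8*1)/(-6 + 3*(⅔ + 8*1))) = 8488*(-(⅔ + 8)/(-6 + 3*(⅔ + 8))) = 8488*(-1*26/3/(-6 + 3*(26/3))) = 8488*(-1*26/3/(-6 + 26)) = 8488*(-1*26/3/20) = 8488*(-1*26/3*1/20) = 8488*(-13/30) = -55172/15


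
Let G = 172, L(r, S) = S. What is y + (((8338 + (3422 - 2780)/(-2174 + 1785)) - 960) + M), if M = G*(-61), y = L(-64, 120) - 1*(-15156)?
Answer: 4730376/389 ≈ 12160.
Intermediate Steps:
y = 15276 (y = 120 - 1*(-15156) = 120 + 15156 = 15276)
M = -10492 (M = 172*(-61) = -10492)
y + (((8338 + (3422 - 2780)/(-2174 + 1785)) - 960) + M) = 15276 + (((8338 + (3422 - 2780)/(-2174 + 1785)) - 960) - 10492) = 15276 + (((8338 + 642/(-389)) - 960) - 10492) = 15276 + (((8338 + 642*(-1/389)) - 960) - 10492) = 15276 + (((8338 - 642/389) - 960) - 10492) = 15276 + ((3242840/389 - 960) - 10492) = 15276 + (2869400/389 - 10492) = 15276 - 1211988/389 = 4730376/389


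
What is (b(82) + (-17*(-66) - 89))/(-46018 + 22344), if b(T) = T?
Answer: -1115/23674 ≈ -0.047098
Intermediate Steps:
(b(82) + (-17*(-66) - 89))/(-46018 + 22344) = (82 + (-17*(-66) - 89))/(-46018 + 22344) = (82 + (1122 - 89))/(-23674) = (82 + 1033)*(-1/23674) = 1115*(-1/23674) = -1115/23674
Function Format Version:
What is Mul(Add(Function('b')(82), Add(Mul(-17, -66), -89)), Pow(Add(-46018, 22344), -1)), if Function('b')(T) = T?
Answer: Rational(-1115, 23674) ≈ -0.047098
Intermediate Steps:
Mul(Add(Function('b')(82), Add(Mul(-17, -66), -89)), Pow(Add(-46018, 22344), -1)) = Mul(Add(82, Add(Mul(-17, -66), -89)), Pow(Add(-46018, 22344), -1)) = Mul(Add(82, Add(1122, -89)), Pow(-23674, -1)) = Mul(Add(82, 1033), Rational(-1, 23674)) = Mul(1115, Rational(-1, 23674)) = Rational(-1115, 23674)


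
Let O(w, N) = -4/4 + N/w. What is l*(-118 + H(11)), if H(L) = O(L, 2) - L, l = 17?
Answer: -24276/11 ≈ -2206.9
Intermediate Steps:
O(w, N) = -1 + N/w (O(w, N) = -4*¼ + N/w = -1 + N/w)
H(L) = -L + (2 - L)/L (H(L) = (2 - L)/L - L = -L + (2 - L)/L)
l*(-118 + H(11)) = 17*(-118 + (-1 - 1*11 + 2/11)) = 17*(-118 + (-1 - 11 + 2*(1/11))) = 17*(-118 + (-1 - 11 + 2/11)) = 17*(-118 - 130/11) = 17*(-1428/11) = -24276/11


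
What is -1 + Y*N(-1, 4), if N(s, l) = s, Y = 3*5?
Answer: -16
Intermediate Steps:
Y = 15
-1 + Y*N(-1, 4) = -1 + 15*(-1) = -1 - 15 = -16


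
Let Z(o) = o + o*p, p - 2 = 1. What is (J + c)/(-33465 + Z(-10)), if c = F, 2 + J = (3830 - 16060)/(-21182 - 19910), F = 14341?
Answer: -294615209/688393730 ≈ -0.42797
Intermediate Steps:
p = 3 (p = 2 + 1 = 3)
Z(o) = 4*o (Z(o) = o + o*3 = o + 3*o = 4*o)
J = -34977/20546 (J = -2 + (3830 - 16060)/(-21182 - 19910) = -2 - 12230/(-41092) = -2 - 12230*(-1/41092) = -2 + 6115/20546 = -34977/20546 ≈ -1.7024)
c = 14341
(J + c)/(-33465 + Z(-10)) = (-34977/20546 + 14341)/(-33465 + 4*(-10)) = 294615209/(20546*(-33465 - 40)) = (294615209/20546)/(-33505) = (294615209/20546)*(-1/33505) = -294615209/688393730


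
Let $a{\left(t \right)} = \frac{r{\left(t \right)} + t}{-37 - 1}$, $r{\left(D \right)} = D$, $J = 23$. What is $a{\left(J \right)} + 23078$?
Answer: $\frac{438459}{19} \approx 23077.0$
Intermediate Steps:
$a{\left(t \right)} = - \frac{t}{19}$ ($a{\left(t \right)} = \frac{t + t}{-37 - 1} = \frac{2 t}{-38} = 2 t \left(- \frac{1}{38}\right) = - \frac{t}{19}$)
$a{\left(J \right)} + 23078 = \left(- \frac{1}{19}\right) 23 + 23078 = - \frac{23}{19} + 23078 = \frac{438459}{19}$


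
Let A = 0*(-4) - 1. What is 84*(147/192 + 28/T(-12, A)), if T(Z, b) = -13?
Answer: -24255/208 ≈ -116.61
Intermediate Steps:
A = -1 (A = 0 - 1 = -1)
84*(147/192 + 28/T(-12, A)) = 84*(147/192 + 28/(-13)) = 84*(147*(1/192) + 28*(-1/13)) = 84*(49/64 - 28/13) = 84*(-1155/832) = -24255/208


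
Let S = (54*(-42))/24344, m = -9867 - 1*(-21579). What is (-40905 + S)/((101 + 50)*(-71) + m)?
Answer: -248948397/6031226 ≈ -41.277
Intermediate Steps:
m = 11712 (m = -9867 + 21579 = 11712)
S = -567/6086 (S = -2268*1/24344 = -567/6086 ≈ -0.093165)
(-40905 + S)/((101 + 50)*(-71) + m) = (-40905 - 567/6086)/((101 + 50)*(-71) + 11712) = -248948397/(6086*(151*(-71) + 11712)) = -248948397/(6086*(-10721 + 11712)) = -248948397/6086/991 = -248948397/6086*1/991 = -248948397/6031226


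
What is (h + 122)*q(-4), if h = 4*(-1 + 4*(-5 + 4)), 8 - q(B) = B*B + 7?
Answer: -1530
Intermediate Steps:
q(B) = 1 - B**2 (q(B) = 8 - (B*B + 7) = 8 - (B**2 + 7) = 8 - (7 + B**2) = 8 + (-7 - B**2) = 1 - B**2)
h = -20 (h = 4*(-1 + 4*(-1)) = 4*(-1 - 4) = 4*(-5) = -20)
(h + 122)*q(-4) = (-20 + 122)*(1 - 1*(-4)**2) = 102*(1 - 1*16) = 102*(1 - 16) = 102*(-15) = -1530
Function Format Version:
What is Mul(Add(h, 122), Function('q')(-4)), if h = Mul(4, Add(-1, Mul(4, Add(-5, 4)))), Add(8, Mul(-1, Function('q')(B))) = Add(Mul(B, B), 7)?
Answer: -1530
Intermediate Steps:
Function('q')(B) = Add(1, Mul(-1, Pow(B, 2))) (Function('q')(B) = Add(8, Mul(-1, Add(Mul(B, B), 7))) = Add(8, Mul(-1, Add(Pow(B, 2), 7))) = Add(8, Mul(-1, Add(7, Pow(B, 2)))) = Add(8, Add(-7, Mul(-1, Pow(B, 2)))) = Add(1, Mul(-1, Pow(B, 2))))
h = -20 (h = Mul(4, Add(-1, Mul(4, -1))) = Mul(4, Add(-1, -4)) = Mul(4, -5) = -20)
Mul(Add(h, 122), Function('q')(-4)) = Mul(Add(-20, 122), Add(1, Mul(-1, Pow(-4, 2)))) = Mul(102, Add(1, Mul(-1, 16))) = Mul(102, Add(1, -16)) = Mul(102, -15) = -1530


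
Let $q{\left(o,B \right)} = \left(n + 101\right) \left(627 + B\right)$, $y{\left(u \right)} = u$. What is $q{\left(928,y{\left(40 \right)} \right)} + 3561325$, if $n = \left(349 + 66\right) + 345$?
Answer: $4135612$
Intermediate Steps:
$n = 760$ ($n = 415 + 345 = 760$)
$q{\left(o,B \right)} = 539847 + 861 B$ ($q{\left(o,B \right)} = \left(760 + 101\right) \left(627 + B\right) = 861 \left(627 + B\right) = 539847 + 861 B$)
$q{\left(928,y{\left(40 \right)} \right)} + 3561325 = \left(539847 + 861 \cdot 40\right) + 3561325 = \left(539847 + 34440\right) + 3561325 = 574287 + 3561325 = 4135612$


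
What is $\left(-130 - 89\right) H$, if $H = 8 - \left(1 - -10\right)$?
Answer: $657$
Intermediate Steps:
$H = -3$ ($H = 8 - \left(1 + 10\right) = 8 - 11 = -3$)
$\left(-130 - 89\right) H = \left(-130 - 89\right) \left(-3\right) = \left(-219\right) \left(-3\right) = 657$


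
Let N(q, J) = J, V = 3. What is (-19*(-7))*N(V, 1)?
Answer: 133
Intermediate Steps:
(-19*(-7))*N(V, 1) = -19*(-7)*1 = 133*1 = 133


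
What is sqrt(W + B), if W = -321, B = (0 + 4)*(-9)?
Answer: I*sqrt(357) ≈ 18.894*I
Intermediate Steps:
B = -36 (B = 4*(-9) = -36)
sqrt(W + B) = sqrt(-321 - 36) = sqrt(-357) = I*sqrt(357)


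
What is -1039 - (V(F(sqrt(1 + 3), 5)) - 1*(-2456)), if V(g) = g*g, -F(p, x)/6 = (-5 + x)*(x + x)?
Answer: -3495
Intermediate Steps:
F(p, x) = -12*x*(-5 + x) (F(p, x) = -6*(-5 + x)*(x + x) = -6*(-5 + x)*2*x = -12*x*(-5 + x))
V(g) = g**2
-1039 - (V(F(sqrt(1 + 3), 5)) - 1*(-2456)) = -1039 - ((12*5*(5 - 1*5))**2 - 1*(-2456)) = -1039 - ((12*5*(5 - 5))**2 + 2456) = -1039 - ((12*5*0)**2 + 2456) = -1039 - (0**2 + 2456) = -1039 - (0 + 2456) = -1039 - 1*2456 = -1039 - 2456 = -3495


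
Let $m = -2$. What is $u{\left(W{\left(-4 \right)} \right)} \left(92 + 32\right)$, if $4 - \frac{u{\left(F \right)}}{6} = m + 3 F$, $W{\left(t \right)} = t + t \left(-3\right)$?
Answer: $-13392$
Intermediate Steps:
$W{\left(t \right)} = - 2 t$ ($W{\left(t \right)} = t - 3 t = - 2 t$)
$u{\left(F \right)} = 36 - 18 F$ ($u{\left(F \right)} = 24 - 6 \left(-2 + 3 F\right) = 24 - \left(-12 + 18 F\right) = 36 - 18 F$)
$u{\left(W{\left(-4 \right)} \right)} \left(92 + 32\right) = \left(36 - 18 \left(\left(-2\right) \left(-4\right)\right)\right) \left(92 + 32\right) = \left(36 - 144\right) 124 = \left(-108\right) 124 = -13392$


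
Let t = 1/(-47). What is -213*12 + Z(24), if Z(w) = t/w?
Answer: -2883169/1128 ≈ -2556.0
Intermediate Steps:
t = -1/47 ≈ -0.021277
Z(w) = -1/(47*w)
-213*12 + Z(24) = -213*12 - 1/47/24 = -2556 - 1/47*1/24 = -2556 - 1/1128 = -2883169/1128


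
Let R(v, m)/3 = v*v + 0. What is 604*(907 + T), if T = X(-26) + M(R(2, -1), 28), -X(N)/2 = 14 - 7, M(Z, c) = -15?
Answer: 530312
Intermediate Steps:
R(v, m) = 3*v² (R(v, m) = 3*(v*v + 0) = 3*(v² + 0) = 3*v²)
X(N) = -14 (X(N) = -2*(14 - 7) = -2*7 = -14)
T = -29 (T = -14 - 15 = -29)
604*(907 + T) = 604*(907 - 29) = 604*878 = 530312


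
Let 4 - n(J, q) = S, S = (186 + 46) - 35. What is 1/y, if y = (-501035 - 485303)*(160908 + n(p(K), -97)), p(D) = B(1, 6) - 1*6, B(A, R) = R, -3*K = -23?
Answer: -1/158519311670 ≈ -6.3084e-12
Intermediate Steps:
K = 23/3 (K = -⅓*(-23) = 23/3 ≈ 7.6667)
p(D) = 0 (p(D) = 6 - 1*6 = 6 - 6 = 0)
S = 197 (S = 232 - 35 = 197)
n(J, q) = -193 (n(J, q) = 4 - 1*197 = 4 - 197 = -193)
y = -158519311670 (y = (-501035 - 485303)*(160908 - 193) = -986338*160715 = -158519311670)
1/y = 1/(-158519311670) = -1/158519311670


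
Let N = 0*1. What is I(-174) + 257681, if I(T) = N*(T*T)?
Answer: 257681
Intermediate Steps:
N = 0
I(T) = 0 (I(T) = 0*(T*T) = 0*T² = 0)
I(-174) + 257681 = 0 + 257681 = 257681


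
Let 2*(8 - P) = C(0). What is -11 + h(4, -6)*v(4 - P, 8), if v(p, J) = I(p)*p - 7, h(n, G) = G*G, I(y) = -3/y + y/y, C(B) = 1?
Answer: -497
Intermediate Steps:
P = 15/2 (P = 8 - ½*1 = 8 - ½ = 15/2 ≈ 7.5000)
I(y) = 1 - 3/y (I(y) = -3/y + 1 = 1 - 3/y)
h(n, G) = G²
v(p, J) = -10 + p (v(p, J) = ((-3 + p)/p)*p - 7 = (-3 + p) - 7 = -10 + p)
-11 + h(4, -6)*v(4 - P, 8) = -11 + (-6)²*(-10 + (4 - 1*15/2)) = -11 + 36*(-10 + (4 - 15/2)) = -11 + 36*(-10 - 7/2) = -11 + 36*(-27/2) = -11 - 486 = -497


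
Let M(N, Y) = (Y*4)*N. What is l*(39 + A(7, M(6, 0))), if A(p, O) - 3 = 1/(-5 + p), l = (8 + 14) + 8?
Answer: 1275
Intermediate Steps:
l = 30 (l = 22 + 8 = 30)
M(N, Y) = 4*N*Y (M(N, Y) = (4*Y)*N = 4*N*Y)
A(p, O) = 3 + 1/(-5 + p)
l*(39 + A(7, M(6, 0))) = 30*(39 + (-14 + 3*7)/(-5 + 7)) = 30*(39 + (-14 + 21)/2) = 30*(39 + (½)*7) = 30*(39 + 7/2) = 30*(85/2) = 1275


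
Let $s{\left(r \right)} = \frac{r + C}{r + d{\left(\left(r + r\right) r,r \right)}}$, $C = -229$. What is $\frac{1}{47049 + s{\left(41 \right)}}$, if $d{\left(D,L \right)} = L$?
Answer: $\frac{41}{1928915} \approx 2.1255 \cdot 10^{-5}$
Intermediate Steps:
$s{\left(r \right)} = \frac{-229 + r}{2 r}$ ($s{\left(r \right)} = \frac{r - 229}{r + r} = \frac{-229 + r}{2 r}$)
$\frac{1}{47049 + s{\left(41 \right)}} = \frac{1}{47049 + \frac{-229 + 41}{2 \cdot 41}} = \frac{1}{47049 + \frac{1}{2} \cdot \frac{1}{41} \left(-188\right)} = \frac{1}{47049 - \frac{94}{41}} = \frac{1}{\frac{1928915}{41}} = \frac{41}{1928915}$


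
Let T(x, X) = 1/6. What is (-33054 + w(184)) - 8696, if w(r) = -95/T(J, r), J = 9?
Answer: -42320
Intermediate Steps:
T(x, X) = ⅙
w(r) = -570 (w(r) = -95/⅙ = -95*6 = -570)
(-33054 + w(184)) - 8696 = (-33054 - 570) - 8696 = -33624 - 8696 = -42320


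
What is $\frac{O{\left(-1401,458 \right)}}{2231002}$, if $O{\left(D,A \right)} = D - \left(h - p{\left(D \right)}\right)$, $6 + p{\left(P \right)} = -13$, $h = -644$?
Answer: $- \frac{388}{1115501} \approx -0.00034783$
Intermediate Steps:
$p{\left(P \right)} = -19$ ($p{\left(P \right)} = -6 - 13 = -19$)
$O{\left(D,A \right)} = 625 + D$ ($O{\left(D,A \right)} = D - \left(-644 - -19\right) = D - \left(-644 + 19\right) = D - -625 = D + 625 = 625 + D$)
$\frac{O{\left(-1401,458 \right)}}{2231002} = \frac{625 - 1401}{2231002} = \left(-776\right) \frac{1}{2231002} = - \frac{388}{1115501}$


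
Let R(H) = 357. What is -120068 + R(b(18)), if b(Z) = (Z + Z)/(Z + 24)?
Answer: -119711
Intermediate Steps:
b(Z) = 2*Z/(24 + Z) (b(Z) = (2*Z)/(24 + Z) = 2*Z/(24 + Z))
-120068 + R(b(18)) = -120068 + 357 = -119711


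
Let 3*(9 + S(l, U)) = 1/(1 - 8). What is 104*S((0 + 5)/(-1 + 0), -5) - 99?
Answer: -21839/21 ≈ -1040.0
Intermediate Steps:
S(l, U) = -190/21 (S(l, U) = -9 + 1/(3*(1 - 8)) = -9 + (1/3)/(-7) = -9 + (1/3)*(-1/7) = -9 - 1/21 = -190/21)
104*S((0 + 5)/(-1 + 0), -5) - 99 = 104*(-190/21) - 99 = -19760/21 - 99 = -21839/21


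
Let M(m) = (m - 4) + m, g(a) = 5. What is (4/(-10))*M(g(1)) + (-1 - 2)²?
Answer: 33/5 ≈ 6.6000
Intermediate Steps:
M(m) = -4 + 2*m (M(m) = (-4 + m) + m = -4 + 2*m)
(4/(-10))*M(g(1)) + (-1 - 2)² = (4/(-10))*(-4 + 2*5) + (-1 - 2)² = (4*(-⅒))*(-4 + 10) + (-3)² = -⅖*6 + 9 = -12/5 + 9 = 33/5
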